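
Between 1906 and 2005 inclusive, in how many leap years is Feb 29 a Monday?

Leap years in 1906–2005: 25 of them.
Feb 29 weekday advances by 5 (mod 7) from one leap year to the next four years later (or differs when a century non-leap intervenes).
Leap-day weekdays: 1908:Sat 1912:Thu 1916:Tue 1920:Sun 1924:Fri 1928:Wed 1932:Mon✓ 1936:Sat 1940:Thu 1944:Tue 1948:Sun 1952:Fri 1956:Wed 1960:Mon✓ 1964:Sat 1968:Thu 1972:Tue 1976:Sun 1980:Fri 1984:Wed 1988:Mon✓ 1992:Sat 1996:Thu 2000:Tue 2004:Sun
Monday: 1932, 1960, 1988 → 3.

3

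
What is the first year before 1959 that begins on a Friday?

1954

Jan 1 advances by 2 weekdays after a leap year and by 1 after a common year.
1959: Jan 1 is Thursday.
1958: Wednesday
1957: Tuesday
1956: Sunday (leap)
1955: Saturday
1954: Friday
1954 begins on a Friday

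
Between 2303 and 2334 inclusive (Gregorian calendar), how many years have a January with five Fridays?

14

January has 31 days; it has five Fridays when Friday falls among the first (month-length − 28) days — i.e. when January 1 is one of Friday/Thursday/Wednesday.
January 1 by year: 2303:Thu✓ 2304:Fri✓ 2305:Sun 2306:Mon 2307:Tue 2308:Wed✓ 2309:Fri✓ 2310:Sat 2311:Sun 2312:Mon 2313:Wed✓ 2314:Thu✓ 2315:Fri✓ 2316:Sat 2317:Mon 2318:Tue 2319:Wed✓ 2320:Thu✓ 2321:Sat 2322:Sun 2323:Mon 2324:Tue 2325:Thu✓ 2326:Fri✓ 2327:Sat 2328:Sun 2329:Tue 2330:Wed✓ 2331:Thu✓ 2332:Fri✓ 2333:Sun 2334:Mon
Years with five Fridays: 2303, 2304, 2308, 2309, 2313, 2314, 2315, 2319, 2320, 2325, 2326, 2330, 2331, 2332 → 14.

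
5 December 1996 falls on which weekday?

January 1, 1996 is a Monday.
December 5 is day 340 of the year, i.e. 339 days after Jan 1.
339 mod 7 = 3, so advance 3 weekdays from Monday: Thursday.

Thursday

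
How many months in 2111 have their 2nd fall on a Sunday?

Check the 2nd of each month of 2111: Jan 2: Fri, Feb 2: Mon, Mar 2: Mon, Apr 2: Thu, May 2: Sat, Jun 2: Tue, Jul 2: Thu, Aug 2: Sun, Sep 2: Wed, Oct 2: Fri, Nov 2: Mon, Dec 2: Wed.
Sunday occurs in August — 1 month.

1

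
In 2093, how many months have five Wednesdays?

4

A month of length L has five Wednesdays iff its first Wednesday is on day ≤ L−28 (so day 1–3 in a 31-day month, 1–2 in a 30-day month, day 1 in a leap February).
Checking each month of 2093: Jan starts Thu (31d); Feb starts Sun (28d); Mar starts Sun (31d); Apr starts Wed (30d) ✓; May starts Fri (31d); Jun starts Mon (30d); Jul starts Wed (31d) ✓; Aug starts Sat (31d); Sep starts Tue (30d) ✓; Oct starts Thu (31d); Nov starts Sun (30d); Dec starts Tue (31d) ✓.
Five-Wednesday months: April, July, September, December → 4.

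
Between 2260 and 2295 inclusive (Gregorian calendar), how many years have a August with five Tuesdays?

August has 31 days; it has five Tuesdays when Tuesday falls among the first (month-length − 28) days — i.e. when August 1 is one of Tuesday/Monday/Sunday.
August 1 by year: 2260:Wed 2261:Thu 2262:Fri 2263:Sat 2264:Mon✓ 2265:Tue✓ 2266:Wed 2267:Thu 2268:Sat 2269:Sun✓ 2270:Mon✓ 2271:Tue✓ 2272:Thu 2273:Fri 2274:Sat …(6 more)… 2281:Mon✓ 2282:Tue✓ 2283:Wed 2284:Fri 2285:Sat 2286:Sun✓ 2287:Mon✓ 2288:Wed 2289:Thu 2290:Fri 2291:Sat 2292:Mon✓ 2293:Tue✓ 2294:Wed 2295:Thu
Years with five Tuesdays: 2264, 2265, 2269, 2270, 2271, 2275, 2276, 2280, 2281, 2282, 2286, 2287, 2292, 2293 → 14.

14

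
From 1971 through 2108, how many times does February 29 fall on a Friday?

6

Leap years in 1971–2108: 34 of them.
Feb 29 weekday advances by 5 (mod 7) from one leap year to the next four years later (or differs when a century non-leap intervenes).
Leap-day weekdays: 1972:Tue 1976:Sun 1980:Fri✓ 1984:Wed 1988:Mon 1992:Sat 1996:Thu 2000:Tue 2004:Sun 2008:Fri✓ 2012:Wed 2016:Mon 2020:Sat …(8 more)… 2056:Tue 2060:Sun 2064:Fri✓ 2068:Wed 2072:Mon 2076:Sat 2080:Thu 2084:Tue 2088:Sun 2092:Fri✓ 2096:Wed 2104:Fri✓ 2108:Wed
Friday: 1980, 2008, 2036, 2064, 2092, 2104 → 6.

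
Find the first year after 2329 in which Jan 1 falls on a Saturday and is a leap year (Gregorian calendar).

2344

Jan 1 advances by 2 weekdays after a leap year and by 1 after a common year.
2329: Jan 1 is Tuesday.
2330: Wednesday
2331: Thursday
2332: Friday (leap)
2333: Sunday
2334: Monday
2335: Tuesday
2336: Wednesday (leap)
2337: Friday
2338: Saturday
2339: Sunday
2340: Monday (leap)
2341: Wednesday
2342: Thursday
2343: Friday
2344: Saturday (leap)
2344 begins on a Saturday and is a leap year.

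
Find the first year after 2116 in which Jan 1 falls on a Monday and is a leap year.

Jan 1 advances by 2 weekdays after a leap year and by 1 after a common year.
2116: Jan 1 is Wednesday (leap).
2117: Friday
2118: Saturday
2119: Sunday
2120: Monday (leap)
2120 begins on a Monday and is a leap year.

2120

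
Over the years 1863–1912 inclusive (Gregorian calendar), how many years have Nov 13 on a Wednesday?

Track Nov 13's weekday year by year (advancing +1, or +2 across a Feb 29):
  1863: Fri  1864: Sun (+2)  1865: Mon (+1)  1866: Tue (+1)  1867: Wed (+1) ✓
  1868: Fri (+2)  1869: Sat (+1)  1870: Sun (+1)  1871: Mon (+1)  1872: Wed (+2) ✓
  1873: Thu (+1)  1874: Fri (+1)  1875: Sat (+1)  1876: Mon (+2)  … (22 more years) …
  1899: Mon (+1)  1900: Tue (+1)  1901: Wed (+1) ✓  1902: Thu (+1)  1903: Fri (+1)
  1904: Sun (+2)  1905: Mon (+1)  1906: Tue (+1)  1907: Wed (+1) ✓  1908: Fri (+2)
  1909: Sat (+1)  1910: Sun (+1)  1911: Mon (+1)  1912: Wed (+2) ✓
Wednesday years: 1867, 1872, 1878, 1889, 1895, 1901, 1907, 1912 — 8 in total.

8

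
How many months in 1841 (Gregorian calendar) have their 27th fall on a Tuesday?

Check the 27th of each month of 1841: Jan 27: Wed, Feb 27: Sat, Mar 27: Sat, Apr 27: Tue, May 27: Thu, Jun 27: Sun, Jul 27: Tue, Aug 27: Fri, Sep 27: Mon, Oct 27: Wed, Nov 27: Sat, Dec 27: Mon.
Tuesday occurs in April, July — 2 months.

2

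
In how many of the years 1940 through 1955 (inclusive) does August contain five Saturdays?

7

August has 31 days; it has five Saturdays when Saturday falls among the first (month-length − 28) days — i.e. when August 1 is one of Saturday/Friday/Thursday.
August 1 by year: 1940:Thu✓ 1941:Fri✓ 1942:Sat✓ 1943:Sun 1944:Tue 1945:Wed 1946:Thu✓ 1947:Fri✓ 1948:Sun 1949:Mon 1950:Tue 1951:Wed 1952:Fri✓ 1953:Sat✓ 1954:Sun 1955:Mon
Years with five Saturdays: 1940, 1941, 1942, 1946, 1947, 1952, 1953 → 7.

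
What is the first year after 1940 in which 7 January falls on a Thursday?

1943

From one year to the next, a fixed date's weekday advances by 1, or by 2 when a Feb 29 lies between the two dates.
1940: January 7 is Sunday.
1941: Tuesday (+2)
1942: Wednesday (+1)
1943: Thursday (+1)
7 January falls on a Thursday in 1943.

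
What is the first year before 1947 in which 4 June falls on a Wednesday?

From one year to the next, a fixed date's weekday advances by 1, or by 2 when a Feb 29 lies between the two dates.
1947: June 4 is Wednesday.
1946: Tuesday (−1)
1945: Monday (−1)
1944: Sunday (−1)
1943: Friday (−2)
1942: Thursday (−1)
1941: Wednesday (−1)
4 June falls on a Wednesday in 1941.

1941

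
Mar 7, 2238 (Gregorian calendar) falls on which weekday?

Wednesday

January 1, 2238 is a Monday.
March 7 is day 66 of the year, i.e. 65 days after Jan 1.
65 mod 7 = 2, so advance 2 weekdays from Monday: Wednesday.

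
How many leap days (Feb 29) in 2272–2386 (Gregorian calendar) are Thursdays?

4

Leap years in 2272–2386: 28 of them.
Feb 29 weekday advances by 5 (mod 7) from one leap year to the next four years later (or differs when a century non-leap intervenes).
Leap-day weekdays: 2272:Thu✓ 2276:Tue 2280:Sun 2284:Fri 2288:Wed 2292:Mon 2296:Sat 2304:Mon 2308:Sat 2312:Thu✓ 2316:Tue 2320:Sun 2324:Fri 2328:Wed 2332:Mon 2336:Sat 2340:Thu✓ 2344:Tue 2348:Sun 2352:Fri 2356:Wed 2360:Mon 2364:Sat 2368:Thu✓ 2372:Tue 2376:Sun 2380:Fri 2384:Wed
Thursday: 2272, 2312, 2340, 2368 → 4.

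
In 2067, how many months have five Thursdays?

A month of length L has five Thursdays iff its first Thursday is on day ≤ L−28 (so day 1–3 in a 31-day month, 1–2 in a 30-day month, day 1 in a leap February).
Checking each month of 2067: Jan starts Sat (31d); Feb starts Tue (28d); Mar starts Tue (31d) ✓; Apr starts Fri (30d); May starts Sun (31d); Jun starts Wed (30d) ✓; Jul starts Fri (31d); Aug starts Mon (31d); Sep starts Thu (30d) ✓; Oct starts Sat (31d); Nov starts Tue (30d); Dec starts Thu (31d) ✓.
Five-Thursday months: March, June, September, December → 4.

4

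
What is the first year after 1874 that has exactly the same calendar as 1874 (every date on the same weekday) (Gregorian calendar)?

Two years share a calendar iff Jan 1 falls on the same weekday and both are leap or both are common. 1874: Jan 1 is Thursday, common year.
1875: Jan 1 Friday, common
1876: Jan 1 Saturday, leap
1877: Jan 1 Monday, common
1878: Jan 1 Tuesday, common
1879: Jan 1 Wednesday, common
1880: Jan 1 Thursday, leap
1881: Jan 1 Saturday, common
1882: Jan 1 Sunday, common
1883: Jan 1 Monday, common
1884: Jan 1 Tuesday, leap
1885: Jan 1 Thursday, common
1885 matches on both conditions.

1885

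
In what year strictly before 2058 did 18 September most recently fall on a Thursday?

From one year to the next, a fixed date's weekday advances by 1, or by 2 when a Feb 29 lies between the two dates.
2058: September 18 is Wednesday.
2057: Tuesday (−1)
2056: Monday (−1)
2055: Saturday (−2)
2054: Friday (−1)
2053: Thursday (−1)
18 September falls on a Thursday in 2053.

2053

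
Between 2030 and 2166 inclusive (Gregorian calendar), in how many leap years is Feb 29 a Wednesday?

Leap years in 2030–2166: 33 of them.
Feb 29 weekday advances by 5 (mod 7) from one leap year to the next four years later (or differs when a century non-leap intervenes).
Leap-day weekdays: 2032:Sun 2036:Fri 2040:Wed✓ 2044:Mon 2048:Sat 2052:Thu 2056:Tue 2060:Sun 2064:Fri 2068:Wed✓ 2072:Mon 2076:Sat 2080:Thu …(7 more)… 2116:Sat 2120:Thu 2124:Tue 2128:Sun 2132:Fri 2136:Wed✓ 2140:Mon 2144:Sat 2148:Thu 2152:Tue 2156:Sun 2160:Fri 2164:Wed✓
Wednesday: 2040, 2068, 2096, 2108, 2136, 2164 → 6.

6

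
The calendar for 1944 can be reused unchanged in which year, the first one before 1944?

Two years share a calendar iff Jan 1 falls on the same weekday and both are leap or both are common. 1944: Jan 1 is Saturday, leap year.
1943: Jan 1 Friday, common
1942: Jan 1 Thursday, common
1941: Jan 1 Wednesday, common
1940: Jan 1 Monday, leap
1939: Jan 1 Sunday, common
1938: Jan 1 Saturday, common
1937: Jan 1 Friday, common
1936: Jan 1 Wednesday, leap
1935: Jan 1 Tuesday, common
1934: Jan 1 Monday, common
1933: Jan 1 Sunday, common
1932: Jan 1 Friday, leap
1931: Jan 1 Thursday, common
1930: Jan 1 Wednesday, common
1929: Jan 1 Tuesday, common
1928: Jan 1 Sunday, leap
1927: Jan 1 Saturday, common
1926: Jan 1 Friday, common
1925: Jan 1 Thursday, common
1924: Jan 1 Tuesday, leap
1923: Jan 1 Monday, common
1922: Jan 1 Sunday, common
1921: Jan 1 Saturday, common
1920: Jan 1 Thursday, leap
1919: Jan 1 Wednesday, common
1918: Jan 1 Tuesday, common
1917: Jan 1 Monday, common
1916: Jan 1 Saturday, leap
1916 matches on both conditions.

1916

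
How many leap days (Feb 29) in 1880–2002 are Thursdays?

4

Leap years in 1880–2002: 30 of them.
Feb 29 weekday advances by 5 (mod 7) from one leap year to the next four years later (or differs when a century non-leap intervenes).
Leap-day weekdays: 1880:Sun 1884:Fri 1888:Wed 1892:Mon 1896:Sat 1904:Mon 1908:Sat 1912:Thu✓ 1916:Tue 1920:Sun 1924:Fri 1928:Wed 1932:Mon …(4 more)… 1952:Fri 1956:Wed 1960:Mon 1964:Sat 1968:Thu✓ 1972:Tue 1976:Sun 1980:Fri 1984:Wed 1988:Mon 1992:Sat 1996:Thu✓ 2000:Tue
Thursday: 1912, 1940, 1968, 1996 → 4.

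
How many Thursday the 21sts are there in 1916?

Check the 21st of each month of 1916: Jan 21: Fri, Feb 21: Mon, Mar 21: Tue, Apr 21: Fri, May 21: Sun, Jun 21: Wed, Jul 21: Fri, Aug 21: Mon, Sep 21: Thu, Oct 21: Sat, Nov 21: Tue, Dec 21: Thu.
Thursday occurs in September, December — 2 months.

2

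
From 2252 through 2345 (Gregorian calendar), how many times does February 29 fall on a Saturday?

Leap years in 2252–2345: 23 of them.
Feb 29 weekday advances by 5 (mod 7) from one leap year to the next four years later (or differs when a century non-leap intervenes).
Leap-day weekdays: 2252:Sun 2256:Fri 2260:Wed 2264:Mon 2268:Sat✓ 2272:Thu 2276:Tue 2280:Sun 2284:Fri 2288:Wed 2292:Mon 2296:Sat✓ 2304:Mon 2308:Sat✓ 2312:Thu 2316:Tue 2320:Sun 2324:Fri 2328:Wed 2332:Mon 2336:Sat✓ 2340:Thu 2344:Tue
Saturday: 2268, 2296, 2308, 2336 → 4.

4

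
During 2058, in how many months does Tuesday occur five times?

A month of length L has five Tuesdays iff its first Tuesday is on day ≤ L−28 (so day 1–3 in a 31-day month, 1–2 in a 30-day month, day 1 in a leap February).
Checking each month of 2058: Jan starts Tue (31d) ✓; Feb starts Fri (28d); Mar starts Fri (31d); Apr starts Mon (30d) ✓; May starts Wed (31d); Jun starts Sat (30d); Jul starts Mon (31d) ✓; Aug starts Thu (31d); Sep starts Sun (30d); Oct starts Tue (31d) ✓; Nov starts Fri (30d); Dec starts Sun (31d) ✓.
Five-Tuesday months: January, April, July, October, December → 5.

5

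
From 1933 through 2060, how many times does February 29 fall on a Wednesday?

Leap years in 1933–2060: 32 of them.
Feb 29 weekday advances by 5 (mod 7) from one leap year to the next four years later (or differs when a century non-leap intervenes).
Leap-day weekdays: 1936:Sat 1940:Thu 1944:Tue 1948:Sun 1952:Fri 1956:Wed✓ 1960:Mon 1964:Sat 1968:Thu 1972:Tue 1976:Sun 1980:Fri 1984:Wed✓ …(6 more)… 2012:Wed✓ 2016:Mon 2020:Sat 2024:Thu 2028:Tue 2032:Sun 2036:Fri 2040:Wed✓ 2044:Mon 2048:Sat 2052:Thu 2056:Tue 2060:Sun
Wednesday: 1956, 1984, 2012, 2040 → 4.

4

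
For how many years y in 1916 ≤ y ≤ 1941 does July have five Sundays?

July has 31 days; it has five Sundays when Sunday falls among the first (month-length − 28) days — i.e. when July 1 is one of Sunday/Saturday/Friday.
July 1 by year: 1916:Sat✓ 1917:Sun✓ 1918:Mon 1919:Tue 1920:Thu 1921:Fri✓ 1922:Sat✓ 1923:Sun✓ 1924:Tue 1925:Wed 1926:Thu 1927:Fri✓ 1928:Sun✓ 1929:Mon 1930:Tue 1931:Wed 1932:Fri✓ 1933:Sat✓ 1934:Sun✓ 1935:Mon 1936:Wed 1937:Thu 1938:Fri✓ 1939:Sat✓ 1940:Mon 1941:Tue
Years with five Sundays: 1916, 1917, 1921, 1922, 1923, 1927, 1928, 1932, 1933, 1934, 1938, 1939 → 12.

12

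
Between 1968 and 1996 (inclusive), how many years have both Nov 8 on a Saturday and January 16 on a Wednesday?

Check each year's weekday for Nov 8 and January 16:
  1968: Fri/Tue  1969: Sat/Thu  1970: Sun/Fri  1971: Mon/Sat  1972: Wed/Sun  1973: Thu/Tue  1974: Fri/Wed  1975: Sat/Thu  1976: Mon/Fri  1977: Tue/Sun  1978: Wed/Mon  1979: Thu/Tue  1980: Sat/Wed ✓  1981: Sun/Fri  1982: Mon/Sat  1983: Tue/Sun  1984: Thu/Mon  1985: Fri/Wed  1986: Sat/Thu  1987: Sun/Fri  1988: Tue/Sat  1989: Wed/Mon  1990: Thu/Tue  1991: Fri/Wed  1992: Sun/Thu  1993: Mon/Sat  1994: Tue/Sun  1995: Wed/Mon  1996: Fri/Tue
Both conditions hold in: 1980 — 1.

1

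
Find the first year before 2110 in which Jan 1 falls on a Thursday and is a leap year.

Jan 1 advances by 2 weekdays after a leap year and by 1 after a common year.
2110: Jan 1 is Wednesday.
2109: Tuesday
2108: Sunday (leap)
2107: Saturday
2106: Friday
2105: Thursday
2104: Tuesday (leap)
2103: Monday
2102: Sunday
2101: Saturday
2100: Friday
2099: Thursday
2098: Wednesday
2097: Tuesday
2096: Sunday (leap)
2095: Saturday
2094: Friday
2093: Thursday
2092: Tuesday (leap)
2091: Monday
2090: Sunday
2089: Saturday
2088: Thursday (leap)
2088 begins on a Thursday and is a leap year.

2088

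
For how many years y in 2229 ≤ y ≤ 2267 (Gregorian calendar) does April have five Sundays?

11

April has 30 days; it has five Sundays when Sunday falls among the first (month-length − 28) days — i.e. when April 1 is one of Sunday/Saturday.
April 1 by year: 2229:Wed 2230:Thu 2231:Fri 2232:Sun✓ 2233:Mon 2234:Tue 2235:Wed 2236:Fri 2237:Sat✓ 2238:Sun✓ 2239:Mon 2240:Wed 2241:Thu 2242:Fri 2243:Sat✓ …(9 more)… 2253:Fri 2254:Sat✓ 2255:Sun✓ 2256:Tue 2257:Wed 2258:Thu 2259:Fri 2260:Sun✓ 2261:Mon 2262:Tue 2263:Wed 2264:Fri 2265:Sat✓ 2266:Sun✓ 2267:Mon
Years with five Sundays: 2232, 2237, 2238, 2243, 2248, 2249, 2254, 2255, 2260, 2265, 2266 → 11.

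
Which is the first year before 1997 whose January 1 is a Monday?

Jan 1 advances by 2 weekdays after a leap year and by 1 after a common year.
1997: Jan 1 is Wednesday.
1996: Monday (leap)
1996 begins on a Monday

1996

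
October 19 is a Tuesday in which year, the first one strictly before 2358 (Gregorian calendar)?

From one year to the next, a fixed date's weekday advances by 1, or by 2 when a Feb 29 lies between the two dates.
2358: October 19 is Sunday.
2357: Saturday (−1)
2356: Friday (−1)
2355: Wednesday (−2)
2354: Tuesday (−1)
October 19 falls on a Tuesday in 2354.

2354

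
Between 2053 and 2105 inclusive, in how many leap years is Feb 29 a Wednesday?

2

Leap years in 2053–2105: 12 of them.
Feb 29 weekday advances by 5 (mod 7) from one leap year to the next four years later (or differs when a century non-leap intervenes).
Leap-day weekdays: 2056:Tue 2060:Sun 2064:Fri 2068:Wed✓ 2072:Mon 2076:Sat 2080:Thu 2084:Tue 2088:Sun 2092:Fri 2096:Wed✓ 2104:Fri
Wednesday: 2068, 2096 → 2.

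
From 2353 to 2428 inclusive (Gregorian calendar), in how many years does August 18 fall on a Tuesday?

Track August 18's weekday year by year (advancing +1, or +2 across a Feb 29):
  2353: Tue ✓  2354: Wed (+1)  2355: Thu (+1)  2356: Sat (+2)  2357: Sun (+1)
  2358: Mon (+1)  2359: Tue (+1) ✓  2360: Thu (+2)  2361: Fri (+1)  2362: Sat (+1)
  2363: Sun (+1)  2364: Tue (+2) ✓  2365: Wed (+1)  2366: Thu (+1)  … (48 more years) …
  2415: Tue (+1) ✓  2416: Thu (+2)  2417: Fri (+1)  2418: Sat (+1)  2419: Sun (+1)
  2420: Tue (+2) ✓  2421: Wed (+1)  2422: Thu (+1)  2423: Fri (+1)  2424: Sun (+2)
  2425: Mon (+1)  2426: Tue (+1) ✓  2427: Wed (+1)  2428: Fri (+2)
Tuesday years: 2353, 2359, 2364, 2370, 2381, 2387, 2392, 2398, 2409, 2415, 2420, 2426 — 12 in total.

12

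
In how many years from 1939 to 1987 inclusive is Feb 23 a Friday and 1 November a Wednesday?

Check each year's weekday for Feb 23 and 1 November:
  1939: Thu/Wed  1940: Fri/Fri  1941: Sun/Sat  1942: Mon/Sun  1943: Tue/Mon  1944: Wed/Wed  1945: Fri/Thu  1946: Sat/Fri  1947: Sun/Sat  1948: Mon/Mon  1949: Wed/Tue  1950: Thu/Wed  1951: Fri/Thu  1952: Sat/Sat  …(21 more)…  1974: Sat/Fri  1975: Sun/Sat  1976: Mon/Mon  1977: Wed/Tue  1978: Thu/Wed  1979: Fri/Thu  1980: Sat/Sat  1981: Mon/Sun  1982: Tue/Mon  1983: Wed/Tue  1984: Thu/Thu  1985: Sat/Fri  1986: Sun/Sat  1987: Mon/Sun
Both conditions hold in: no year — 0.

0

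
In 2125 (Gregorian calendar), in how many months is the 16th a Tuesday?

2

Check the 16th of each month of 2125: Jan 16: Tue, Feb 16: Fri, Mar 16: Fri, Apr 16: Mon, May 16: Wed, Jun 16: Sat, Jul 16: Mon, Aug 16: Thu, Sep 16: Sun, Oct 16: Tue, Nov 16: Fri, Dec 16: Sun.
Tuesday occurs in January, October — 2 months.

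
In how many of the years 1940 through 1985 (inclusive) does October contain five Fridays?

October has 31 days; it has five Fridays when Friday falls among the first (month-length − 28) days — i.e. when October 1 is one of Friday/Thursday/Wednesday.
October 1 by year: 1940:Tue 1941:Wed✓ 1942:Thu✓ 1943:Fri✓ 1944:Sun 1945:Mon 1946:Tue 1947:Wed✓ 1948:Fri✓ 1949:Sat 1950:Sun 1951:Mon 1952:Wed✓ 1953:Thu✓ 1954:Fri✓ …(16 more)… 1971:Fri✓ 1972:Sun 1973:Mon 1974:Tue 1975:Wed✓ 1976:Fri✓ 1977:Sat 1978:Sun 1979:Mon 1980:Wed✓ 1981:Thu✓ 1982:Fri✓ 1983:Sat 1984:Mon 1985:Tue
Years with five Fridays: 1941, 1942, 1943, 1947, 1948, 1952, 1953, 1954, 1958, 1959, 1964, 1965, 1969, 1970, 1971, 1975, 1976, 1980, 1981, 1982 → 20.

20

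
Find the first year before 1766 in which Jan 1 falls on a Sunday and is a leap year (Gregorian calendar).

Jan 1 advances by 2 weekdays after a leap year and by 1 after a common year.
1766: Jan 1 is Wednesday.
1765: Tuesday
1764: Sunday (leap)
1764 begins on a Sunday and is a leap year.

1764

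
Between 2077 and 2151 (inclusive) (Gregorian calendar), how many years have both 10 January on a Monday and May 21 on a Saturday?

9

Check each year's weekday for 10 January and May 21:
  2077: Sun/Fri  2078: Mon/Sat ✓  2079: Tue/Sun  2080: Wed/Tue  2081: Fri/Wed  2082: Sat/Thu  2083: Sun/Fri  2084: Mon/Sun  2085: Wed/Mon  2086: Thu/Tue  2087: Fri/Wed  2088: Sat/Fri  2089: Mon/Sat ✓  2090: Tue/Sun  …(47 more)…  2138: Fri/Wed  2139: Sat/Thu  2140: Sun/Sat  2141: Tue/Sun  2142: Wed/Mon  2143: Thu/Tue  2144: Fri/Thu  2145: Sun/Fri  2146: Mon/Sat ✓  2147: Tue/Sun  2148: Wed/Tue  2149: Fri/Wed  2150: Sat/Thu  2151: Sun/Fri
Both conditions hold in: 2078, 2089, 2095, 2101, 2107, 2118, 2129, 2135, 2146 — 9.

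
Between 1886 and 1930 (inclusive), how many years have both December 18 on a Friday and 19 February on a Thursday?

4

Check each year's weekday for December 18 and 19 February:
  1886: Sat/Fri  1887: Sun/Sat  1888: Tue/Sun  1889: Wed/Tue  1890: Thu/Wed  1891: Fri/Thu ✓  1892: Sun/Fri  1893: Mon/Sun  1894: Tue/Mon  1895: Wed/Tue  1896: Fri/Wed  1897: Sat/Fri  1898: Sun/Sat  1899: Mon/Sun  …(17 more)…  1917: Tue/Mon  1918: Wed/Tue  1919: Thu/Wed  1920: Sat/Thu  1921: Sun/Sat  1922: Mon/Sun  1923: Tue/Mon  1924: Thu/Tue  1925: Fri/Thu ✓  1926: Sat/Fri  1927: Sun/Sat  1928: Tue/Sun  1929: Wed/Tue  1930: Thu/Wed
Both conditions hold in: 1891, 1903, 1914, 1925 — 4.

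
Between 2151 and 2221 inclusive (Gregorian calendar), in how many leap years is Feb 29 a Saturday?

Leap years in 2151–2221: 17 of them.
Feb 29 weekday advances by 5 (mod 7) from one leap year to the next four years later (or differs when a century non-leap intervenes).
Leap-day weekdays: 2152:Tue 2156:Sun 2160:Fri 2164:Wed 2168:Mon 2172:Sat✓ 2176:Thu 2180:Tue 2184:Sun 2188:Fri 2192:Wed 2196:Mon 2204:Wed 2208:Mon 2212:Sat✓ 2216:Thu 2220:Tue
Saturday: 2172, 2212 → 2.

2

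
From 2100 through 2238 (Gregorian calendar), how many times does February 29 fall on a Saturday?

Leap years in 2100–2238: 33 of them.
Feb 29 weekday advances by 5 (mod 7) from one leap year to the next four years later (or differs when a century non-leap intervenes).
Leap-day weekdays: 2104:Fri 2108:Wed 2112:Mon 2116:Sat✓ 2120:Thu 2124:Tue 2128:Sun 2132:Fri 2136:Wed 2140:Mon 2144:Sat✓ 2148:Thu 2152:Tue …(7 more)… 2184:Sun 2188:Fri 2192:Wed 2196:Mon 2204:Wed 2208:Mon 2212:Sat✓ 2216:Thu 2220:Tue 2224:Sun 2228:Fri 2232:Wed 2236:Mon
Saturday: 2116, 2144, 2172, 2212 → 4.

4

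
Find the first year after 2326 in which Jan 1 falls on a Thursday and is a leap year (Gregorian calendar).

Jan 1 advances by 2 weekdays after a leap year and by 1 after a common year.
2326: Jan 1 is Friday.
2327: Saturday
2328: Sunday (leap)
2329: Tuesday
2330: Wednesday
2331: Thursday
2332: Friday (leap)
2333: Sunday
2334: Monday
2335: Tuesday
2336: Wednesday (leap)
2337: Friday
2338: Saturday
2339: Sunday
2340: Monday (leap)
2341: Wednesday
2342: Thursday
2343: Friday
2344: Saturday (leap)
2345: Monday
2346: Tuesday
2347: Wednesday
2348: Thursday (leap)
2348 begins on a Thursday and is a leap year.

2348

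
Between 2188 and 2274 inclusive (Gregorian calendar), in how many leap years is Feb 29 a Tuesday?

Leap years in 2188–2274: 21 of them.
Feb 29 weekday advances by 5 (mod 7) from one leap year to the next four years later (or differs when a century non-leap intervenes).
Leap-day weekdays: 2188:Fri 2192:Wed 2196:Mon 2204:Wed 2208:Mon 2212:Sat 2216:Thu 2220:Tue✓ 2224:Sun 2228:Fri 2232:Wed 2236:Mon 2240:Sat 2244:Thu 2248:Tue✓ 2252:Sun 2256:Fri 2260:Wed 2264:Mon 2268:Sat 2272:Thu
Tuesday: 2220, 2248 → 2.

2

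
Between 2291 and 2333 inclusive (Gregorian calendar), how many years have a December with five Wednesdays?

17

December has 31 days; it has five Wednesdays when Wednesday falls among the first (month-length − 28) days — i.e. when December 1 is one of Wednesday/Tuesday/Monday.
December 1 by year: 2291:Tue✓ 2292:Thu 2293:Fri 2294:Sat 2295:Sun 2296:Tue✓ 2297:Wed✓ 2298:Thu 2299:Fri 2300:Sat 2301:Sun 2302:Mon✓ 2303:Tue✓ 2304:Thu 2305:Fri …(13 more)… 2319:Mon✓ 2320:Wed✓ 2321:Thu 2322:Fri 2323:Sat 2324:Mon✓ 2325:Tue✓ 2326:Wed✓ 2327:Thu 2328:Sat 2329:Sun 2330:Mon✓ 2331:Tue✓ 2332:Thu 2333:Fri
Years with five Wednesdays: 2291, 2296, 2297, 2302, 2303, 2308, 2309, 2313, 2314, 2315, 2319, 2320, 2324, 2325, 2326, 2330, 2331 → 17.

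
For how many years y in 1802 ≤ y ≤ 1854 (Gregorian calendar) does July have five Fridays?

23

July has 31 days; it has five Fridays when Friday falls among the first (month-length − 28) days — i.e. when July 1 is one of Friday/Thursday/Wednesday.
July 1 by year: 1802:Thu✓ 1803:Fri✓ 1804:Sun 1805:Mon 1806:Tue 1807:Wed✓ 1808:Fri✓ 1809:Sat 1810:Sun 1811:Mon 1812:Wed✓ 1813:Thu✓ 1814:Fri✓ 1815:Sat 1816:Mon …(23 more)… 1840:Wed✓ 1841:Thu✓ 1842:Fri✓ 1843:Sat 1844:Mon 1845:Tue 1846:Wed✓ 1847:Thu✓ 1848:Sat 1849:Sun 1850:Mon 1851:Tue 1852:Thu✓ 1853:Fri✓ 1854:Sat
Years with five Fridays: 1802, 1803, 1807, 1808, 1812, 1813, 1814, 1818, 1819, 1824, 1825, 1829, 1830, 1831, 1835, 1836, 1840, 1841, 1842, 1846, 1847, 1852, 1853 → 23.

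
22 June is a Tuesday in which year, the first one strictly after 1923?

1926

From one year to the next, a fixed date's weekday advances by 1, or by 2 when a Feb 29 lies between the two dates.
1923: June 22 is Friday.
1924: Sunday (+2)
1925: Monday (+1)
1926: Tuesday (+1)
22 June falls on a Tuesday in 1926.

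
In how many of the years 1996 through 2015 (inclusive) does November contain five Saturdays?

November has 30 days; it has five Saturdays when Saturday falls among the first (month-length − 28) days — i.e. when November 1 is one of Saturday/Friday.
November 1 by year: 1996:Fri✓ 1997:Sat✓ 1998:Sun 1999:Mon 2000:Wed 2001:Thu 2002:Fri✓ 2003:Sat✓ 2004:Mon 2005:Tue 2006:Wed 2007:Thu 2008:Sat✓ 2009:Sun 2010:Mon 2011:Tue 2012:Thu 2013:Fri✓ 2014:Sat✓ 2015:Sun
Years with five Saturdays: 1996, 1997, 2002, 2003, 2008, 2013, 2014 → 7.

7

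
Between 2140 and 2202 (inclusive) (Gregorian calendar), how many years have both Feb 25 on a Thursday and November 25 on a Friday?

3

Check each year's weekday for Feb 25 and November 25:
  2140: Thu/Fri ✓  2141: Sat/Sat  2142: Sun/Sun  2143: Mon/Mon  2144: Tue/Wed  2145: Thu/Thu  2146: Fri/Fri  2147: Sat/Sat  2148: Sun/Mon  2149: Tue/Tue  2150: Wed/Wed  2151: Thu/Thu  2152: Fri/Sat  2153: Sun/Sun  …(35 more)…  2189: Wed/Wed  2190: Thu/Thu  2191: Fri/Fri  2192: Sat/Sun  2193: Mon/Mon  2194: Tue/Tue  2195: Wed/Wed  2196: Thu/Fri ✓  2197: Sat/Sat  2198: Sun/Sun  2199: Mon/Mon  2200: Tue/Tue  2201: Wed/Wed  2202: Thu/Thu
Both conditions hold in: 2140, 2168, 2196 — 3.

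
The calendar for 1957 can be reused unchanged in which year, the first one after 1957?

Two years share a calendar iff Jan 1 falls on the same weekday and both are leap or both are common. 1957: Jan 1 is Tuesday, common year.
1958: Jan 1 Wednesday, common
1959: Jan 1 Thursday, common
1960: Jan 1 Friday, leap
1961: Jan 1 Sunday, common
1962: Jan 1 Monday, common
1963: Jan 1 Tuesday, common
1963 matches on both conditions.

1963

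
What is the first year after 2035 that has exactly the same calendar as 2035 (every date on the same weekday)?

2046

Two years share a calendar iff Jan 1 falls on the same weekday and both are leap or both are common. 2035: Jan 1 is Monday, common year.
2036: Jan 1 Tuesday, leap
2037: Jan 1 Thursday, common
2038: Jan 1 Friday, common
2039: Jan 1 Saturday, common
2040: Jan 1 Sunday, leap
2041: Jan 1 Tuesday, common
2042: Jan 1 Wednesday, common
2043: Jan 1 Thursday, common
2044: Jan 1 Friday, leap
2045: Jan 1 Sunday, common
2046: Jan 1 Monday, common
2046 matches on both conditions.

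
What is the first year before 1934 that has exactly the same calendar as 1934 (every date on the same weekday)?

1923

Two years share a calendar iff Jan 1 falls on the same weekday and both are leap or both are common. 1934: Jan 1 is Monday, common year.
1933: Jan 1 Sunday, common
1932: Jan 1 Friday, leap
1931: Jan 1 Thursday, common
1930: Jan 1 Wednesday, common
1929: Jan 1 Tuesday, common
1928: Jan 1 Sunday, leap
1927: Jan 1 Saturday, common
1926: Jan 1 Friday, common
1925: Jan 1 Thursday, common
1924: Jan 1 Tuesday, leap
1923: Jan 1 Monday, common
1923 matches on both conditions.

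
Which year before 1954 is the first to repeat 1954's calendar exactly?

Two years share a calendar iff Jan 1 falls on the same weekday and both are leap or both are common. 1954: Jan 1 is Friday, common year.
1953: Jan 1 Thursday, common
1952: Jan 1 Tuesday, leap
1951: Jan 1 Monday, common
1950: Jan 1 Sunday, common
1949: Jan 1 Saturday, common
1948: Jan 1 Thursday, leap
1947: Jan 1 Wednesday, common
1946: Jan 1 Tuesday, common
1945: Jan 1 Monday, common
1944: Jan 1 Saturday, leap
1943: Jan 1 Friday, common
1943 matches on both conditions.

1943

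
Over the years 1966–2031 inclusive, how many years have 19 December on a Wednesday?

Track 19 December's weekday year by year (advancing +1, or +2 across a Feb 29):
  1966: Mon  1967: Tue (+1)  1968: Thu (+2)  1969: Fri (+1)  1970: Sat (+1)
  1971: Sun (+1)  1972: Tue (+2)  1973: Wed (+1) ✓  1974: Thu (+1)  1975: Fri (+1)
  1976: Sun (+2)  1977: Mon (+1)  1978: Tue (+1)  1979: Wed (+1) ✓  … (38 more years) …
  2018: Wed (+1) ✓  2019: Thu (+1)  2020: Sat (+2)  2021: Sun (+1)  2022: Mon (+1)
  2023: Tue (+1)  2024: Thu (+2)  2025: Fri (+1)  2026: Sat (+1)  2027: Sun (+1)
  2028: Tue (+2)  2029: Wed (+1) ✓  2030: Thu (+1)  2031: Fri (+1)
Wednesday years: 1973, 1979, 1984, 1990, 2001, 2007, 2012, 2018, 2029 — 9 in total.

9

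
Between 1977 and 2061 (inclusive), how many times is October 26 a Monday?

Track October 26's weekday year by year (advancing +1, or +2 across a Feb 29):
  1977: Wed  1978: Thu (+1)  1979: Fri (+1)  1980: Sun (+2)  1981: Mon (+1) ✓
  1982: Tue (+1)  1983: Wed (+1)  1984: Fri (+2)  1985: Sat (+1)  1986: Sun (+1)
  1987: Mon (+1) ✓  1988: Wed (+2)  1989: Thu (+1)  1990: Fri (+1)  … (57 more years) …
  2048: Mon (+2) ✓  2049: Tue (+1)  2050: Wed (+1)  2051: Thu (+1)  2052: Sat (+2)
  2053: Sun (+1)  2054: Mon (+1) ✓  2055: Tue (+1)  2056: Thu (+2)  2057: Fri (+1)
  2058: Sat (+1)  2059: Sun (+1)  2060: Tue (+2)  2061: Wed (+1)
Monday years: 1981, 1987, 1992, 1998, 2009, 2015, 2020, 2026, 2037, 2043, 2048, 2054 — 12 in total.

12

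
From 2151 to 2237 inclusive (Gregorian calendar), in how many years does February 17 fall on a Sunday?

Track February 17's weekday year by year (advancing +1, or +2 across a Feb 29):
  2151: Wed  2152: Thu (+1)  2153: Sat (+2)  2154: Sun (+1) ✓  2155: Mon (+1)
  2156: Tue (+1)  2157: Thu (+2)  2158: Fri (+1)  2159: Sat (+1)  2160: Sun (+1) ✓
  2161: Tue (+2)  2162: Wed (+1)  2163: Thu (+1)  2164: Fri (+1)  … (59 more years) …
  2224: Tue (+1)  2225: Thu (+2)  2226: Fri (+1)  2227: Sat (+1)  2228: Sun (+1) ✓
  2229: Tue (+2)  2230: Wed (+1)  2231: Thu (+1)  2232: Fri (+1)  2233: Sun (+2) ✓
  2234: Mon (+1)  2235: Tue (+1)  2236: Wed (+1)  2237: Fri (+2)
Sunday years: 2154, 2160, 2165, 2171, 2182, 2188, 2193, 2199, 2205, 2211, 2222, 2228, 2233 — 13 in total.

13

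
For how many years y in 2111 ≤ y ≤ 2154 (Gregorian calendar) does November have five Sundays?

November has 30 days; it has five Sundays when Sunday falls among the first (month-length − 28) days — i.e. when November 1 is one of Sunday/Saturday.
November 1 by year: 2111:Sun✓ 2112:Tue 2113:Wed 2114:Thu 2115:Fri 2116:Sun✓ 2117:Mon 2118:Tue 2119:Wed 2120:Fri 2121:Sat✓ 2122:Sun✓ 2123:Mon 2124:Wed 2125:Thu …(14 more)… 2140:Tue 2141:Wed 2142:Thu 2143:Fri 2144:Sun✓ 2145:Mon 2146:Tue 2147:Wed 2148:Fri 2149:Sat✓ 2150:Sun✓ 2151:Mon 2152:Wed 2153:Thu 2154:Fri
Years with five Sundays: 2111, 2116, 2121, 2122, 2127, 2132, 2133, 2138, 2139, 2144, 2149, 2150 → 12.

12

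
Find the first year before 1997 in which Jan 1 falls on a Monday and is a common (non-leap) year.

Jan 1 advances by 2 weekdays after a leap year and by 1 after a common year.
1997: Jan 1 is Wednesday.
1996: Monday (leap)
1995: Sunday
1994: Saturday
1993: Friday
1992: Wednesday (leap)
1991: Tuesday
1990: Monday
1990 begins on a Monday and is a common year.

1990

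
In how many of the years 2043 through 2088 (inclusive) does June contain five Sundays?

13

June has 30 days; it has five Sundays when Sunday falls among the first (month-length − 28) days — i.e. when June 1 is one of Sunday/Saturday.
June 1 by year: 2043:Mon 2044:Wed 2045:Thu 2046:Fri 2047:Sat✓ 2048:Mon 2049:Tue 2050:Wed 2051:Thu 2052:Sat✓ 2053:Sun✓ 2054:Mon 2055:Tue 2056:Thu 2057:Fri …(16 more)… 2074:Fri 2075:Sat✓ 2076:Mon 2077:Tue 2078:Wed 2079:Thu 2080:Sat✓ 2081:Sun✓ 2082:Mon 2083:Tue 2084:Thu 2085:Fri 2086:Sat✓ 2087:Sun✓ 2088:Tue
Years with five Sundays: 2047, 2052, 2053, 2058, 2059, 2064, 2069, 2070, 2075, 2080, 2081, 2086, 2087 → 13.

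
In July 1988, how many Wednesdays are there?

4

July 1988 has 31 days and begins on Friday.
The first Wednesday is July 6.
Wednesdays fall on 6, 13, 20, 27 — that's 4.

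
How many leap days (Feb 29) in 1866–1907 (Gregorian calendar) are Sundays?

1

Leap years in 1866–1907: 9 of them.
Feb 29 weekday advances by 5 (mod 7) from one leap year to the next four years later (or differs when a century non-leap intervenes).
Leap-day weekdays: 1868:Sat 1872:Thu 1876:Tue 1880:Sun✓ 1884:Fri 1888:Wed 1892:Mon 1896:Sat 1904:Mon
Sunday: 1880 → 1.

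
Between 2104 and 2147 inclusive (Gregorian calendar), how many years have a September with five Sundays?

12

September has 30 days; it has five Sundays when Sunday falls among the first (month-length − 28) days — i.e. when September 1 is one of Sunday/Saturday.
September 1 by year: 2104:Mon 2105:Tue 2106:Wed 2107:Thu 2108:Sat✓ 2109:Sun✓ 2110:Mon 2111:Tue 2112:Thu 2113:Fri 2114:Sat✓ 2115:Sun✓ 2116:Tue 2117:Wed 2118:Thu …(14 more)… 2133:Tue 2134:Wed 2135:Thu 2136:Sat✓ 2137:Sun✓ 2138:Mon 2139:Tue 2140:Thu 2141:Fri 2142:Sat✓ 2143:Sun✓ 2144:Tue 2145:Wed 2146:Thu 2147:Fri
Years with five Sundays: 2108, 2109, 2114, 2115, 2120, 2125, 2126, 2131, 2136, 2137, 2142, 2143 → 12.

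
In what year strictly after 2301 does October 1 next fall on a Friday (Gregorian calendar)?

2309

From one year to the next, a fixed date's weekday advances by 1, or by 2 when a Feb 29 lies between the two dates.
2301: October 1 is Tuesday.
2302: Wednesday (+1)
2303: Thursday (+1)
2304: Saturday (+2)
2305: Sunday (+1)
2306: Monday (+1)
2307: Tuesday (+1)
2308: Thursday (+2)
2309: Friday (+1)
October 1 falls on a Friday in 2309.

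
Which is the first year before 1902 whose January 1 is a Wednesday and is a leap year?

Jan 1 advances by 2 weekdays after a leap year and by 1 after a common year.
1902: Jan 1 is Wednesday.
1901: Tuesday
1900: Monday
1899: Sunday
1898: Saturday
1897: Friday
1896: Wednesday (leap)
1896 begins on a Wednesday and is a leap year.

1896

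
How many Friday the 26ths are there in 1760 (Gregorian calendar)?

Check the 26th of each month of 1760: Jan 26: Sat, Feb 26: Tue, Mar 26: Wed, Apr 26: Sat, May 26: Mon, Jun 26: Thu, Jul 26: Sat, Aug 26: Tue, Sep 26: Fri, Oct 26: Sun, Nov 26: Wed, Dec 26: Fri.
Friday occurs in September, December — 2 months.

2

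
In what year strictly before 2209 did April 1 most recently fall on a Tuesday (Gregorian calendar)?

From one year to the next, a fixed date's weekday advances by 1, or by 2 when a Feb 29 lies between the two dates.
2209: April 1 is Saturday.
2208: Friday (−1)
2207: Wednesday (−2)
2206: Tuesday (−1)
April 1 falls on a Tuesday in 2206.

2206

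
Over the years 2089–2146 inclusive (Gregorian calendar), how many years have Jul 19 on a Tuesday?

Track Jul 19's weekday year by year (advancing +1, or +2 across a Feb 29):
  2089: Tue ✓  2090: Wed (+1)  2091: Thu (+1)  2092: Sat (+2)  2093: Sun (+1)
  2094: Mon (+1)  2095: Tue (+1) ✓  2096: Thu (+2)  2097: Fri (+1)  2098: Sat (+1)
  2099: Sun (+1)  2100: Mon (+1)  2101: Tue (+1) ✓  2102: Wed (+1)  … (30 more years) …
  2133: Sun (+1)  2134: Mon (+1)  2135: Tue (+1) ✓  2136: Thu (+2)  2137: Fri (+1)
  2138: Sat (+1)  2139: Sun (+1)  2140: Tue (+2) ✓  2141: Wed (+1)  2142: Thu (+1)
  2143: Fri (+1)  2144: Sun (+2)  2145: Mon (+1)  2146: Tue (+1) ✓
Tuesday years: 2089, 2095, 2101, 2107, 2112, 2118, 2129, 2135, 2140, 2146 — 10 in total.

10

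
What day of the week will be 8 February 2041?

Friday

January 1, 2041 is a Tuesday.
February 8 is day 39 of the year, i.e. 38 days after Jan 1.
38 mod 7 = 3, so advance 3 weekdays from Tuesday: Friday.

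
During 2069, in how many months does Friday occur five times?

4

A month of length L has five Fridays iff its first Friday is on day ≤ L−28 (so day 1–3 in a 31-day month, 1–2 in a 30-day month, day 1 in a leap February).
Checking each month of 2069: Jan starts Tue (31d); Feb starts Fri (28d); Mar starts Fri (31d) ✓; Apr starts Mon (30d); May starts Wed (31d) ✓; Jun starts Sat (30d); Jul starts Mon (31d); Aug starts Thu (31d) ✓; Sep starts Sun (30d); Oct starts Tue (31d); Nov starts Fri (30d) ✓; Dec starts Sun (31d).
Five-Friday months: March, May, August, November → 4.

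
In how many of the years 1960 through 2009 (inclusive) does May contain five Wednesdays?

May has 31 days; it has five Wednesdays when Wednesday falls among the first (month-length − 28) days — i.e. when May 1 is one of Wednesday/Tuesday/Monday.
May 1 by year: 1960:Sun 1961:Mon✓ 1962:Tue✓ 1963:Wed✓ 1964:Fri 1965:Sat 1966:Sun 1967:Mon✓ 1968:Wed✓ 1969:Thu 1970:Fri 1971:Sat 1972:Mon✓ 1973:Tue✓ 1974:Wed✓ …(20 more)… 1995:Mon✓ 1996:Wed✓ 1997:Thu 1998:Fri 1999:Sat 2000:Mon✓ 2001:Tue✓ 2002:Wed✓ 2003:Thu 2004:Sat 2005:Sun 2006:Mon✓ 2007:Tue✓ 2008:Thu 2009:Fri
Years with five Wednesdays: 1961, 1962, 1963, 1967, 1968, 1972, 1973, 1974, 1978, 1979, 1984, 1985, 1989, 1990, 1991, 1995, 1996, 2000, 2001, 2002, 2006, 2007 → 22.

22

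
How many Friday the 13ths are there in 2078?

1

Check the 13th of each month of 2078: Jan 13: Thu, Feb 13: Sun, Mar 13: Sun, Apr 13: Wed, May 13: Fri, Jun 13: Mon, Jul 13: Wed, Aug 13: Sat, Sep 13: Tue, Oct 13: Thu, Nov 13: Sun, Dec 13: Tue.
Friday occurs in May — 1 month.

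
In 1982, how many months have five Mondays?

4

A month of length L has five Mondays iff its first Monday is on day ≤ L−28 (so day 1–3 in a 31-day month, 1–2 in a 30-day month, day 1 in a leap February).
Checking each month of 1982: Jan starts Fri (31d); Feb starts Mon (28d); Mar starts Mon (31d) ✓; Apr starts Thu (30d); May starts Sat (31d) ✓; Jun starts Tue (30d); Jul starts Thu (31d); Aug starts Sun (31d) ✓; Sep starts Wed (30d); Oct starts Fri (31d); Nov starts Mon (30d) ✓; Dec starts Wed (31d).
Five-Monday months: March, May, August, November → 4.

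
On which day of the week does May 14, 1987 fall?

January 1, 1987 is a Thursday.
May 14 is day 134 of the year, i.e. 133 days after Jan 1.
133 mod 7 = 0, so advance 0 weekdays from Thursday: Thursday.

Thursday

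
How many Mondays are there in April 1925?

April 1925 has 30 days and begins on Wednesday.
The first Monday is April 6.
Mondays fall on 6, 13, 20, 27 — that's 4.

4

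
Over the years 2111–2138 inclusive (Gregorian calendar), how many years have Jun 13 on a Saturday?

4

Track Jun 13's weekday year by year (advancing +1, or +2 across a Feb 29):
  2111: Sat ✓  2112: Mon (+2)  2113: Tue (+1)  2114: Wed (+1)  2115: Thu (+1)
  2116: Sat (+2) ✓  2117: Sun (+1)  2118: Mon (+1)  2119: Tue (+1)  2120: Thu (+2)
  2121: Fri (+1)  2122: Sat (+1) ✓  2123: Sun (+1)  2124: Tue (+2)  2125: Wed (+1)
  2126: Thu (+1)  2127: Fri (+1)  2128: Sun (+2)  2129: Mon (+1)  2130: Tue (+1)
  2131: Wed (+1)  2132: Fri (+2)  2133: Sat (+1) ✓  2134: Sun (+1)  2135: Mon (+1)
  2136: Wed (+2)  2137: Thu (+1)  2138: Fri (+1)
Saturday years: 2111, 2116, 2122, 2133 — 4 in total.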